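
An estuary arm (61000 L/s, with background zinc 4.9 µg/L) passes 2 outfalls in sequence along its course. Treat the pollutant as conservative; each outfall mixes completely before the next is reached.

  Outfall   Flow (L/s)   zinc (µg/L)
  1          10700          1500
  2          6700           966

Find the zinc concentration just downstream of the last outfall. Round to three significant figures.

Outfall 1: combined Q = 71700 L/s; C = (61000·4.900 + 10700·1500)/71700 = 228.0 µg/L.
Outfall 2: combined Q = 78400 L/s; C = (71700·228.0 + 6700·966.0)/78400 = 291.1 µg/L.

291 µg/L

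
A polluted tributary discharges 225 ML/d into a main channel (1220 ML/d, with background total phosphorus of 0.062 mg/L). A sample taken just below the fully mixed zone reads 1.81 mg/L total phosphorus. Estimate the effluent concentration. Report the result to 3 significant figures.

11.3 mg/L

Mass balance: 1220·0.06200 + 225.0·Cₑ = 1445·1.810
→ Cₑ = (1445·1.810 − 1220·0.06200) / 225.0 = 11.29 mg/L.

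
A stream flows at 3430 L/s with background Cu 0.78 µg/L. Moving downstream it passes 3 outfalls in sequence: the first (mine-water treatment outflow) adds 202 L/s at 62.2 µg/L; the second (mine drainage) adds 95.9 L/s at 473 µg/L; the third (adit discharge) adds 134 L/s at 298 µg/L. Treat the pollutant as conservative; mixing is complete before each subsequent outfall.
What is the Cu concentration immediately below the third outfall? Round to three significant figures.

26.0 µg/L

Outfall 1: combined Q = 3632 L/s; C = (3430·0.7800 + 202.0·62.20)/3632 = 4.196 µg/L.
Outfall 2: combined Q = 3728 L/s; C = (3632·4.196 + 95.90·473.0)/3728 = 16.26 µg/L.
Outfall 3: combined Q = 3862 L/s; C = (3728·16.26 + 134.0·298.0)/3862 = 26.03 µg/L.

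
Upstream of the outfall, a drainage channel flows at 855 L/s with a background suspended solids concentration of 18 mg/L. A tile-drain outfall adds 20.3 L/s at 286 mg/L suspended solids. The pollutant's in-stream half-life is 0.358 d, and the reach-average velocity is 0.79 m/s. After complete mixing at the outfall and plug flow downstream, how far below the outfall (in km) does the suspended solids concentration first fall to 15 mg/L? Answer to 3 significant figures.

Flow-weighted average: C = (855.0·18.00 + 20.30·286.0) / 875.3 = 21200/875.3 = 24.22 mg/L.
Half-life 0.358 d → k = ln 2 / 0.358 = 1.936 d⁻¹.
Set 24.22·exp(−k·t) = 15 → t = ln(24.22/15)/k = 21370 s = 5.937 h.
Distance = v·t = 0.79·21370 = 16880 m = 16.88 km.

16.9 km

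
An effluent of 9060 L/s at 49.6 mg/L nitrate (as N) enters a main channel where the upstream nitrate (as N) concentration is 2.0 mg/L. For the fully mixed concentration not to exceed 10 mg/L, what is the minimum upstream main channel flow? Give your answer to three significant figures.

44800 L/s

Set C_mix = 10: (Q·2.000 + 9060·49.60) / (Q + 9060) = 10
→ Q = 9060·(49.60 − 10)/(10 − 2.000) = 44850 L/s.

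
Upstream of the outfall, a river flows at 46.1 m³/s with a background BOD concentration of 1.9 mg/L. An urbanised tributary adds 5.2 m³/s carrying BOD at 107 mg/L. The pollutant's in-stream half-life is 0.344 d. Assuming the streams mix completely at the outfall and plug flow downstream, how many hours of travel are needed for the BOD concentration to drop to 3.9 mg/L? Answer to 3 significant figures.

Mixed concentration C = ΣQC/ΣQ = (46.10·1.900 + 5.200·107.0) / 51.30 = 644.0/51.30 = 12.55 mg/L.
Half-life 0.344 d → k = ln 2 / 0.344 = 2.015 d⁻¹.
12.55·exp(−k·t) = 3.9 → t = ln(12.55/3.9)/k = 50130 s = 13.92 h.

13.9 h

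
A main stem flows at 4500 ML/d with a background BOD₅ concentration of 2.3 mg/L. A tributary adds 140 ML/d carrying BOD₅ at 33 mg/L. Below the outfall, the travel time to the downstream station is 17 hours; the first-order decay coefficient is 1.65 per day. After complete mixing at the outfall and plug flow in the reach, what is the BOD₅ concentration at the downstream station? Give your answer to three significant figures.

After mixing, C = (4500·2.300 + 140.0·33.00) / 4640 = 14970/4640 = 3.226 mg/L.
First-order decay: C = 3.226·exp(−k·t) = 3.226·0.3108 = 1.003 mg/L.

1.00 mg/L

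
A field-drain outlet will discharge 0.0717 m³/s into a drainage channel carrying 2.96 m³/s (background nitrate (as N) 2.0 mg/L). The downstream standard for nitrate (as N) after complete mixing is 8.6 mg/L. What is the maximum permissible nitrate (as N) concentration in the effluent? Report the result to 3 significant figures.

281 mg/L

At the limit, (Qr·Cr + Qe·Cₑ)/(Qr + Qe) = 8.6:
Cₑ = (3.032·8.6 − 2.960·2.000) / 0.07170 = 281.1 mg/L.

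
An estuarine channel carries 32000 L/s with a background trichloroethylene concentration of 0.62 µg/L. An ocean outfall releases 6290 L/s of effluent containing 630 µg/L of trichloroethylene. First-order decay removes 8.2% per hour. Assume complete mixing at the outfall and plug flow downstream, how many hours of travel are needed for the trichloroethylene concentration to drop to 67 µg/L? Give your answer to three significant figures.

5.14 h

Conservation of mass: C = (32000·0.6200 + 6290·630.0) / 38290 = 3983000/38290 = 104.0 µg/L.
8.2%/h lost → k = −ln(1 − 0.082) = 0.08556 h⁻¹.
104.0·exp(−k·t) = 67 → t = ln(104.0/67)/k = 18510 s = 5.140 h.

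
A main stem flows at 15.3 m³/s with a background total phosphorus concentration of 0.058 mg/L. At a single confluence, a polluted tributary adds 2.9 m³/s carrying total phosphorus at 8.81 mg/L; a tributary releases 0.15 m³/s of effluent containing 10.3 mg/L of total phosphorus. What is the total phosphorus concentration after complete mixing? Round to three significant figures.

1.52 mg/L

Mass balance: C = (15.30·0.05800 + 2.900·8.810 + 0.1500·10.30) / 18.35 = 27.98/18.35 = 1.525 mg/L.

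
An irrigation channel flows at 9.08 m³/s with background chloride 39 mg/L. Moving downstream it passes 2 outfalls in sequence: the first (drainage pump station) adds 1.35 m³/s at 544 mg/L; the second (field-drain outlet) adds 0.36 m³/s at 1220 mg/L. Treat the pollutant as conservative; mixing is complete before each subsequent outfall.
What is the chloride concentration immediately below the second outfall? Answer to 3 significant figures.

142 mg/L

After outfall 1: Q = 9.080 + 1.350 = 10.43 m³/s; C = (9.080·39.00 + 1.350·544.0)/10.43 = 104.4 mg/L.
After outfall 2: Q = 10.43 + 0.3600 = 10.79 m³/s; C = (10.43·104.4 + 0.3600·1220)/10.79 = 141.6 mg/L.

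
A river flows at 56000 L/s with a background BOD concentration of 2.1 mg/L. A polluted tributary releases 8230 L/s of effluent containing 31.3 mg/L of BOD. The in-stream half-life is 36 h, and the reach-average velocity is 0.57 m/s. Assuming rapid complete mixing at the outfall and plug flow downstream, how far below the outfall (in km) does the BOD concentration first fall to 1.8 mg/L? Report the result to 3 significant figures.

Mixed concentration C = ΣQC/ΣQ = (56000·2.100 + 8230·31.30) / 64230 = 375200/64230 = 5.841 mg/L.
Half-life 36 h → k = ln 2 / 36 = 0.01925 h⁻¹ = 0.4621 d⁻¹.
Set 5.841·exp(−k·t) = 1.8 → t = ln(5.841/1.8)/k = 220100 s = 61.14 h.
Distance = v·t = 0.57·220100 = 125500 m = 125.5 km.

125 km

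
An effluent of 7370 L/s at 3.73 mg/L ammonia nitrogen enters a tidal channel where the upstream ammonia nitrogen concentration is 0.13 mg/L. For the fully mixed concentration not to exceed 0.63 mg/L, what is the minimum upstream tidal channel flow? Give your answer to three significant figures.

Set C_mix = 0.63: (Q·0.1300 + 7370·3.730) / (Q + 7370) = 0.63
→ Q = 7370·(3.730 − 0.63)/(0.63 − 0.1300) = 45690 L/s.

45700 L/s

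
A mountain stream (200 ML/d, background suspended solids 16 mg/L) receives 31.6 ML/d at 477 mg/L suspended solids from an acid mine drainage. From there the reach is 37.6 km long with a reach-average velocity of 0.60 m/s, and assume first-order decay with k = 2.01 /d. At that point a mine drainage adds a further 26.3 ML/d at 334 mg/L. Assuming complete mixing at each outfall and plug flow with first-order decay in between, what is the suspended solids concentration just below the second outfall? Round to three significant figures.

50.6 mg/L

After mixing, C = (200.0·16.00 + 31.60·477.0) / 231.6 = 18270/231.6 = 78.90 mg/L; combined flow 231.6 ML/d.
Travel time t = 37.6·1000 / 0.60 = 62670 s = 17.41 h.
Decay over the reach: 78.90·exp(−kt) = 78.90·0.2327 = 18.36 mg/L.
At the second outfall, C = (231.6·18.36 + 26.30·334.0) / (231.6 + 26.30) = 50.55 mg/L.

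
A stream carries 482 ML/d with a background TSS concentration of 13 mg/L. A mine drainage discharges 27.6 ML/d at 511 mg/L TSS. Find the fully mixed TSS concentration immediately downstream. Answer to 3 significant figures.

Mixed concentration C = ΣQC/ΣQ = (482.0·13.00 + 27.60·511.0) / 509.6 = 20370/509.6 = 39.97 mg/L.

40.0 mg/L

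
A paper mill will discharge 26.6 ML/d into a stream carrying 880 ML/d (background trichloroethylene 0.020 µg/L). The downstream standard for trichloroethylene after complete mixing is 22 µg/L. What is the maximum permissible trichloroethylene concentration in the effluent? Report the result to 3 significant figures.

749 µg/L

At the limit, (Qr·Cr + Qe·Cₑ)/(Qr + Qe) = 22:
Cₑ = (906.6·22 − 880.0·0.02000) / 26.60 = 749.2 µg/L.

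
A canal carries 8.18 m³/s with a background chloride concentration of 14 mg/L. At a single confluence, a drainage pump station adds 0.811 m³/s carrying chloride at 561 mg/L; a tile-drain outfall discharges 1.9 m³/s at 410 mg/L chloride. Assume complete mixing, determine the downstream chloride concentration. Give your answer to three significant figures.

124 mg/L

Mass balance: C = (8.180·14.00 + 0.8110·561.0 + 1.900·410.0) / 10.89 = 1348/10.89 = 123.8 mg/L.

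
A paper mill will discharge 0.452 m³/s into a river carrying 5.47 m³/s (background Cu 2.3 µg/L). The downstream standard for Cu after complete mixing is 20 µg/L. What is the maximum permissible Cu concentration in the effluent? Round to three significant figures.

At the limit, (Qr·Cr + Qe·Cₑ)/(Qr + Qe) = 20:
Cₑ = (5.922·20 − 5.470·2.300) / 0.4520 = 234.2 µg/L.

234 µg/L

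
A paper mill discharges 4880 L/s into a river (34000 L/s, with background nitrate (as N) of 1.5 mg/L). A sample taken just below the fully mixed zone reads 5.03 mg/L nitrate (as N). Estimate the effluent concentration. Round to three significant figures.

Mass balance: 34000·1.500 + 4880·Cₑ = 38880·5.030
→ Cₑ = (38880·5.030 − 34000·1.500) / 4880 = 29.62 mg/L.

29.6 mg/L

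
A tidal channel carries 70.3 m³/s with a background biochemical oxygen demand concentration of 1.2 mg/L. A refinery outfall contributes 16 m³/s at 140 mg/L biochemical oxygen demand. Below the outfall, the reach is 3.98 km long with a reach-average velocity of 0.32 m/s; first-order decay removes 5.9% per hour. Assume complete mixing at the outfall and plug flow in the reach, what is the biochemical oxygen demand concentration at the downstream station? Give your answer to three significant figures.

Mass balance: C = (70.30·1.200 + 16.00·140.0) / 86.30 = 2324/86.30 = 26.93 mg/L.
Travel time t = 3.98·1000 / 0.32 = 12440 s = 3.455 h.
5.9%/h lost → k = −ln(1 − 0.059) = 0.06081 h⁻¹.
First-order decay: C = 26.93·exp(−k·t) = 26.93·0.8105 = 21.83 mg/L.

21.8 mg/L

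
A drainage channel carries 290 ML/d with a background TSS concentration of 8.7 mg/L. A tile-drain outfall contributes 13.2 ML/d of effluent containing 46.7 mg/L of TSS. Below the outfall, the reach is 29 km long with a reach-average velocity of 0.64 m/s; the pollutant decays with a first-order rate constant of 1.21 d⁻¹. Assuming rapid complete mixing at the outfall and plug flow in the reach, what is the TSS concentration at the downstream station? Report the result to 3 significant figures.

5.49 mg/L

Mixed concentration C = ΣQC/ΣQ = (290.0·8.700 + 13.20·46.70) / 303.2 = 3139/303.2 = 10.35 mg/L.
Travel time t = 29·1000 / 0.64 = 45310 s = 12.59 h.
Decay over the reach: 10.35·exp(−kt) = 10.35·0.5302 = 5.489 mg/L.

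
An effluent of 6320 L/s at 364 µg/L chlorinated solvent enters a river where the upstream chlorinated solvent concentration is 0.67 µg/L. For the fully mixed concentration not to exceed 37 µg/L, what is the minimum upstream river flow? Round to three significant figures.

56900 L/s

Set C_mix = 37: (Q·0.6700 + 6320·364.0) / (Q + 6320) = 37
→ Q = 6320·(364.0 − 37)/(37 − 0.6700) = 56890 L/s.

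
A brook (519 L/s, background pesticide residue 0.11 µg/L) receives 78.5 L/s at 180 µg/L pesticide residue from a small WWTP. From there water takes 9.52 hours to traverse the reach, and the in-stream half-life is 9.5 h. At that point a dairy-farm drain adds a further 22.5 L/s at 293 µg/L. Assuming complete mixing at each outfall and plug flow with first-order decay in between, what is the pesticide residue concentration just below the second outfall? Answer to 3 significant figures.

Mixed concentration C = ΣQC/ΣQ = (519.0·0.1100 + 78.50·180.0) / 597.5 = 14190/597.5 = 23.74 µg/L; combined flow 597.5 L/s.
Half-life 9.5 h → k = ln 2 / 9.5 = 0.07296 h⁻¹ = 1.751 d⁻¹.
Decay over the reach: 23.74·exp(−kt) = 23.74·0.4993 = 11.85 µg/L.
At the second outfall, C = (597.5·11.85 + 22.50·293.0) / (597.5 + 22.50) = 22.06 µg/L.

22.1 µg/L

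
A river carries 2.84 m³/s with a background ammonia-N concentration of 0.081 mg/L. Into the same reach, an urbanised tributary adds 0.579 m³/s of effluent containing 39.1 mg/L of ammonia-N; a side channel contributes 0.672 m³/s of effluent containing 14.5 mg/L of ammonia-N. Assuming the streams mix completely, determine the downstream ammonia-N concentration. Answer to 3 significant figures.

7.97 mg/L

Conservation of mass: C = (2.840·0.08100 + 0.5790·39.10 + 0.6720·14.50) / 4.091 = 32.61/4.091 = 7.972 mg/L.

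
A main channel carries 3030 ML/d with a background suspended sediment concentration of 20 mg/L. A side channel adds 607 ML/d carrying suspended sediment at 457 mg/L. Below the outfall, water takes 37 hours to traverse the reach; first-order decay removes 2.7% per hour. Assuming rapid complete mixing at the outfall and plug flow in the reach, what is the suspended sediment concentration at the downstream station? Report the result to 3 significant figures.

After mixing, C = (3030·20.00 + 607.0·457.0) / 3637 = 338000/3637 = 92.93 mg/L.
2.7%/h lost → k = −ln(1 − 0.027) = 0.02737 h⁻¹.
After decay, C = 92.93 × e^(−kt) = 92.93 × 0.3632 = 33.76 mg/L.

33.8 mg/L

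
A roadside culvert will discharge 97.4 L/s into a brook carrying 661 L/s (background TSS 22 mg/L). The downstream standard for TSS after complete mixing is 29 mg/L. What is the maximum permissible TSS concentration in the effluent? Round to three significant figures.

At the limit, (Qr·Cr + Qe·Cₑ)/(Qr + Qe) = 29:
Cₑ = (758.4·29 − 661.0·22.00) / 97.40 = 76.51 mg/L.

76.5 mg/L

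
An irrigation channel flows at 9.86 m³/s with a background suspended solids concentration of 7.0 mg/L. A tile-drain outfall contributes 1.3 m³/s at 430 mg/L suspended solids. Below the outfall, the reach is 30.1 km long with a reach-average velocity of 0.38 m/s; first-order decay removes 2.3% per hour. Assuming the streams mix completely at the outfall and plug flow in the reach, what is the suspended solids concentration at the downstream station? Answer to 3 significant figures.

Mass balance: C = (9.860·7.000 + 1.300·430.0) / 11.16 = 628.0/11.16 = 56.27 mg/L.
Travel time t = 30.1·1000 / 0.38 = 79210 s = 22.00 h.
2.3%/h lost → k = −ln(1 − 0.023) = 0.02327 h⁻¹.
After decay, C = 56.27 × e^(−kt) = 56.27 × 0.5993 = 33.73 mg/L.

33.7 mg/L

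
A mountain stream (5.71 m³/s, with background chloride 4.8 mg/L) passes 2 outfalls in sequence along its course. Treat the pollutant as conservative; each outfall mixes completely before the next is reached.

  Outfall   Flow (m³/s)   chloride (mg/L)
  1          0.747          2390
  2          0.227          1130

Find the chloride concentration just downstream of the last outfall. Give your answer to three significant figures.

310 mg/L

Below outfall 1: Q → 6.457 m³/s, C = (5.710·4.800 + 0.7470·2390)/6.457 = 280.7 mg/L.
Below outfall 2: Q → 6.684 m³/s, C = (6.457·280.7 + 0.2270·1130)/6.684 = 309.6 mg/L.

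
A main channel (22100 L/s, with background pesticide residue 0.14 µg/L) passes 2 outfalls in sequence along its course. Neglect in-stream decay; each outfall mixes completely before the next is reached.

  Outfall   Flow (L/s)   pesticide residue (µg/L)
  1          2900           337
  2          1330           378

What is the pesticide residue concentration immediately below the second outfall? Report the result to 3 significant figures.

Outfall 1: combined Q = 25000 L/s; C = (22100·0.1400 + 2900·337.0)/25000 = 39.22 µg/L.
Outfall 2: combined Q = 26330 L/s; C = (25000·39.22 + 1330·378.0)/26330 = 56.33 µg/L.

56.3 µg/L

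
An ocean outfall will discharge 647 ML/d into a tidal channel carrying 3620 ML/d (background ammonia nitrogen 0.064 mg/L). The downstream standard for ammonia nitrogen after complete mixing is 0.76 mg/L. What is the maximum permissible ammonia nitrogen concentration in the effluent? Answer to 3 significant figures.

At the limit, (Qr·Cr + Qe·Cₑ)/(Qr + Qe) = 0.76:
Cₑ = (4267·0.76 − 3620·0.06400) / 647.0 = 4.654 mg/L.

4.65 mg/L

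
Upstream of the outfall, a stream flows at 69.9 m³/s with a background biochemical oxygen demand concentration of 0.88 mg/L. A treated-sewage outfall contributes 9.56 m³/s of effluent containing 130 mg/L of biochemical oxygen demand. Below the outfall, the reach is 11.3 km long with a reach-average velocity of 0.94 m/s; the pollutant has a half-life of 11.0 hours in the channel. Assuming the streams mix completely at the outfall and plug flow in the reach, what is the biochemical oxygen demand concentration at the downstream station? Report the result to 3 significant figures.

Flow-weighted average: C = (69.90·0.8800 + 9.560·130.0) / 79.46 = 1304/79.46 = 16.41 mg/L.
Travel time t = 11.3·1000 / 0.94 = 12020 s = 3.339 h.
Half-life 11.0 h → k = ln 2 / 11.0 = 0.06301 h⁻¹ = 1.512 d⁻¹.
Applying C = C₀e^(−kt): 16.41 × 0.8102 = 13.30 mg/L.

13.3 mg/L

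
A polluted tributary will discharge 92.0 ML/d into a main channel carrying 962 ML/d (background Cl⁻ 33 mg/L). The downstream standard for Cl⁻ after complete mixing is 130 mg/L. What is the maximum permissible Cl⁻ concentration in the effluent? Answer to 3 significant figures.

At the limit, (Qr·Cr + Qe·Cₑ)/(Qr + Qe) = 130:
Cₑ = (1054·130 − 962.0·33.00) / 92.00 = 1144 mg/L.

1140 mg/L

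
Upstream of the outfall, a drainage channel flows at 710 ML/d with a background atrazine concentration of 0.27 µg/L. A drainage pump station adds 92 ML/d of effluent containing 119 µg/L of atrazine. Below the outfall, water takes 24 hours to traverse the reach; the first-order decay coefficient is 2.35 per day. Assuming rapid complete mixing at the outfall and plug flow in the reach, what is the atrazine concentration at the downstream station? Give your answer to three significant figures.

1.32 µg/L

Mixed concentration C = ΣQC/ΣQ = (710.0·0.2700 + 92.00·119.0) / 802.0 = 11140/802.0 = 13.89 µg/L.
First-order decay: C = 13.89·exp(−k·t) = 13.89·0.09537 = 1.325 µg/L.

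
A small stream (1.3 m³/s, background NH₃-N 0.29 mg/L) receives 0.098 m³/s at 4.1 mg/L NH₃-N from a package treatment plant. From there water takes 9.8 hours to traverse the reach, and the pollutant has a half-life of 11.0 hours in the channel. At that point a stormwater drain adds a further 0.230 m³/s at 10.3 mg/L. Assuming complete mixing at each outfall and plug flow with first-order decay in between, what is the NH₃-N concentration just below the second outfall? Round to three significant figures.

1.71 mg/L

After mixing, C = (1.300·0.2900 + 0.09800·4.100) / 1.398 = 0.7788/1.398 = 0.5571 mg/L; combined flow 1.398 m³/s.
Half-life 11.0 h → k = ln 2 / 11.0 = 0.06301 h⁻¹ = 1.512 d⁻¹.
After decay, C = 0.5571 × e^(−kt) = 0.5571 × 0.5393 = 0.3004 mg/L.
Second outfall: C = (1.398·0.3004 + 0.2300·10.30)/1.628 = 1.713 mg/L.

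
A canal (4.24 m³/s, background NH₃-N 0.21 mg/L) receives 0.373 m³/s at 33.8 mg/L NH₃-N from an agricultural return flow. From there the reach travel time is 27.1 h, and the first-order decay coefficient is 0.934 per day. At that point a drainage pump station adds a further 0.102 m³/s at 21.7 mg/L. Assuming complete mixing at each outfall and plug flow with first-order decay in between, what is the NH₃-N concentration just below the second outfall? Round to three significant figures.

After mixing, C = (4.240·0.2100 + 0.3730·33.80) / 4.613 = 13.50/4.613 = 2.926 mg/L; combined flow 4.613 m³/s.
Decay over the reach: 2.926·exp(−kt) = 2.926·0.3483 = 1.019 mg/L.
Second outfall: C = (4.613·1.019 + 0.1020·21.70)/4.715 = 1.467 mg/L.

1.47 mg/L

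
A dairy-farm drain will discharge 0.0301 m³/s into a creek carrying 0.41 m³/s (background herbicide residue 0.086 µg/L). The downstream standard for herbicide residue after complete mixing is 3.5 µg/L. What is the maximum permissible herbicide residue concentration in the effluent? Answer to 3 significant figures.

50.0 µg/L

At the limit, (Qr·Cr + Qe·Cₑ)/(Qr + Qe) = 3.5:
Cₑ = (0.4401·3.5 − 0.4100·0.08600) / 0.03010 = 50.00 µg/L.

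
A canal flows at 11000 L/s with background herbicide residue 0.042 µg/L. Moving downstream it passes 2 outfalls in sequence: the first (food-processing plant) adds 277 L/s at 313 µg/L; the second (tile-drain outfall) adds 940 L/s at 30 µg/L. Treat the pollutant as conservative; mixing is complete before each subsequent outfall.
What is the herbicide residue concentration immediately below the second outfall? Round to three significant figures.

Outfall 1: combined Q = 11280 L/s; C = (11000·0.04200 + 277.0·313.0)/11280 = 7.729 µg/L.
Outfall 2: combined Q = 12220 L/s; C = (11280·7.729 + 940.0·30.00)/12220 = 9.443 µg/L.

9.44 µg/L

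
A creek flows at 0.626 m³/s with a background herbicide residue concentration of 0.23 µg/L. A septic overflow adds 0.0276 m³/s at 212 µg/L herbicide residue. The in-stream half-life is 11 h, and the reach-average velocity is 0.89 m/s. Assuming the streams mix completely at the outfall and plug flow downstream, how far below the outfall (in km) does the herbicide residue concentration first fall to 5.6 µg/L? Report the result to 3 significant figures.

25.1 km

Conservation of mass: C = (0.6260·0.2300 + 0.02760·212.0) / 0.6536 = 5.995/0.6536 = 9.173 µg/L.
Half-life 11 h → k = ln 2 / 11 = 0.06301 h⁻¹ = 1.512 d⁻¹.
Set 9.173·exp(−k·t) = 5.6 → t = ln(9.173/5.6)/k = 28190 s = 7.831 h.
Distance = v·t = 0.89·28190 = 25090 m = 25.09 km.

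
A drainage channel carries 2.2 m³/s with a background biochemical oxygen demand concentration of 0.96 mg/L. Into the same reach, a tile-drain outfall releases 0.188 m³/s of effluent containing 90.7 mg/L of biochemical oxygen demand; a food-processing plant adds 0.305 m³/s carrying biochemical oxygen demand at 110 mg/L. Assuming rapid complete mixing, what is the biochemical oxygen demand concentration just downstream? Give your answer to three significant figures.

Flow-weighted average: C = (2.200·0.9600 + 0.1880·90.70 + 0.3050·110.0) / 2.693 = 52.71/2.693 = 19.57 mg/L.

19.6 mg/L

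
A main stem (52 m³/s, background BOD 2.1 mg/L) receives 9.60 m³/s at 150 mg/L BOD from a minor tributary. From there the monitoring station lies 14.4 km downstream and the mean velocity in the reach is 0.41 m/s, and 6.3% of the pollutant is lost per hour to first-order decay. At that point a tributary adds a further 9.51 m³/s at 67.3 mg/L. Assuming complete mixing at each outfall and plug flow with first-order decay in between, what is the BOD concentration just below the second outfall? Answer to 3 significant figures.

Mixed concentration C = ΣQC/ΣQ = (52.00·2.100 + 9.600·150.0) / 61.60 = 1549/61.60 = 25.15 mg/L; combined flow 61.60 m³/s.
Travel time t = 14.4·1000 / 0.41 = 35120 s = 9.756 h.
6.3%/h lost → k = −ln(1 − 0.063) = 0.06507 h⁻¹.
Decay over the reach: 25.15·exp(−kt) = 25.15·0.5300 = 13.33 mg/L.
At the second outfall, C = (61.60·13.33 + 9.510·67.30) / (61.60 + 9.510) = 20.55 mg/L.

20.5 mg/L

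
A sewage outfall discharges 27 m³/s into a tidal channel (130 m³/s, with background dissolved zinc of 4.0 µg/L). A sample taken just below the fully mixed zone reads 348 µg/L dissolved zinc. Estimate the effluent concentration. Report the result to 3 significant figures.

2000 µg/L

Mass balance: 130.0·4.000 + 27.00·Cₑ = 157.0·348.0
→ Cₑ = (157.0·348.0 − 130.0·4.000) / 27.00 = 2004 µg/L.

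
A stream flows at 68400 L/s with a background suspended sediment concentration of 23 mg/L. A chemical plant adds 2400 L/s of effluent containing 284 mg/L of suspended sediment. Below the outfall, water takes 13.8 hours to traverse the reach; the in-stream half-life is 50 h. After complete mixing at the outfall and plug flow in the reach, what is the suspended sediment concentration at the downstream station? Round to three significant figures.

26.3 mg/L

Conservation of mass: C = (68400·23.00 + 2400·284.0) / 70800 = 2255000/70800 = 31.85 mg/L.
Half-life 50 h → k = ln 2 / 50 = 0.01386 h⁻¹ = 0.3327 d⁻¹.
First-order decay: C = 31.85·exp(−k·t) = 31.85·0.8259 = 26.30 mg/L.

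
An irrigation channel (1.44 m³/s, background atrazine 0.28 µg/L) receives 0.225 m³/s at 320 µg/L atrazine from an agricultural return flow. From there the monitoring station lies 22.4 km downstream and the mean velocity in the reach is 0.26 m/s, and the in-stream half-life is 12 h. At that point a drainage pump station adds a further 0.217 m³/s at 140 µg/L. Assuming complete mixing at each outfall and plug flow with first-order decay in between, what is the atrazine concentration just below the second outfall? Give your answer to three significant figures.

25.8 µg/L

After mixing, C = (1.440·0.2800 + 0.2250·320.0) / 1.665 = 72.40/1.665 = 43.49 µg/L; combined flow 1.665 m³/s.
Travel time t = 22.4·1000 / 0.26 = 86150 s = 23.93 h.
Half-life 12 h → k = ln 2 / 12 = 0.05776 h⁻¹ = 1.386 d⁻¹.
After decay, C = 43.49 × e^(−kt) = 43.49 × 0.2510 = 10.91 µg/L.
At the second outfall, C = (1.665·10.91 + 0.2170·140.0) / (1.665 + 0.2170) = 25.80 µg/L.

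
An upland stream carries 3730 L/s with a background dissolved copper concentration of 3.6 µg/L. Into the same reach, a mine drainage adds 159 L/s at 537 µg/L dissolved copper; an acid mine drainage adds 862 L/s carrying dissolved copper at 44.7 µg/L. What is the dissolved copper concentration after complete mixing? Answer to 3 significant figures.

28.9 µg/L

Mass balance: C = (3730·3.600 + 159.0·537.0 + 862.0·44.70) / 4751 = 137300/4751 = 28.91 µg/L.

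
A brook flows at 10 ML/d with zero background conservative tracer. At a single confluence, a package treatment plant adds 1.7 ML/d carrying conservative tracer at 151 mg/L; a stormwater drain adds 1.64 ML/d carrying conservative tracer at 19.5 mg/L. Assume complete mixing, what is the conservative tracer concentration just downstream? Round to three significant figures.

21.6 mg/L

After mixing, C = (10.00·0 + 1.700·151.0 + 1.640·19.50) / 13.34 = 288.7/13.34 = 21.64 mg/L.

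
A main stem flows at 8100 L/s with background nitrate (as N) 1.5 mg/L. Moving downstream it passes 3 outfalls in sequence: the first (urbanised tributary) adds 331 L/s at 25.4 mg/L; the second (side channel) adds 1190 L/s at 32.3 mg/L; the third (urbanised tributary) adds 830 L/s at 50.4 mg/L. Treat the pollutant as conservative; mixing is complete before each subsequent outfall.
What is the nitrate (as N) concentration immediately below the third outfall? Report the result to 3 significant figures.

Outfall 1: combined Q = 8431 L/s; C = (8100·1.500 + 331.0·25.40)/8431 = 2.438 mg/L.
Outfall 2: combined Q = 9621 L/s; C = (8431·2.438 + 1190·32.30)/9621 = 6.132 mg/L.
Outfall 3: combined Q = 10450 L/s; C = (9621·6.132 + 830.0·50.40)/10450 = 9.648 mg/L.

9.65 mg/L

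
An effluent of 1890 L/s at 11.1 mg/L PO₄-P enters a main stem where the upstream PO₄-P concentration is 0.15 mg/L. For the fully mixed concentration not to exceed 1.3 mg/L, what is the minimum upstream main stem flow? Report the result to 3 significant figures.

16100 L/s

Set C_mix = 1.3: (Q·0.1500 + 1890·11.10) / (Q + 1890) = 1.3
→ Q = 1890·(11.10 − 1.3)/(1.3 − 0.1500) = 16110 L/s.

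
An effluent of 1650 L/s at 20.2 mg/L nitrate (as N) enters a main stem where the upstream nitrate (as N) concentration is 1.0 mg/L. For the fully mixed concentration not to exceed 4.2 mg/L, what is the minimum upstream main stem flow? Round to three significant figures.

Set C_mix = 4.2: (Q·1.000 + 1650·20.20) / (Q + 1650) = 4.2
→ Q = 1650·(20.20 − 4.2)/(4.2 − 1.000) = 8250 L/s.

8250 L/s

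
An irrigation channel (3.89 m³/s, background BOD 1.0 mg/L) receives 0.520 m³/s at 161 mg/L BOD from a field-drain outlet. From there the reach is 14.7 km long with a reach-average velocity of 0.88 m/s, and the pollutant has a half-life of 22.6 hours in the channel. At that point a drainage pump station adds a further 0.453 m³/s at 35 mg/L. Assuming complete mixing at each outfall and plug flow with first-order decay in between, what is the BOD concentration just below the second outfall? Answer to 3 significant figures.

Flow-weighted average: C = (3.890·1.000 + 0.5200·161.0) / 4.410 = 87.61/4.410 = 19.87 mg/L; combined flow 4.410 m³/s.
Travel time t = 14.7·1000 / 0.88 = 16700 s = 4.640 h.
Half-life 22.6 h → k = ln 2 / 22.6 = 0.03067 h⁻¹ = 0.7361 d⁻¹.
Applying C = C₀e^(−kt): 19.87 × 0.8673 = 17.23 mg/L.
Second outfall: C = (4.410·17.23 + 0.4530·35.00)/4.863 = 18.89 mg/L.

18.9 mg/L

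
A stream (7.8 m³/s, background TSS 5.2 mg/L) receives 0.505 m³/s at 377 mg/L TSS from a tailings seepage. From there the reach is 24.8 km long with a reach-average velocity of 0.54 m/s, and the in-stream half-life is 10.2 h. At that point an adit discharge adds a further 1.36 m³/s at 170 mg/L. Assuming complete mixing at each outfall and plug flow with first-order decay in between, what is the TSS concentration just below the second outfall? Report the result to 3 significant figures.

34.0 mg/L

Conservation of mass: C = (7.800·5.200 + 0.5050·377.0) / 8.305 = 230.9/8.305 = 27.81 mg/L; combined flow 8.305 m³/s.
Travel time t = 24.8·1000 / 0.54 = 45930 s = 12.76 h.
Half-life 10.2 h → k = ln 2 / 10.2 = 0.06796 h⁻¹ = 1.631 d⁻¹.
First-order decay: C = 27.81·exp(−k·t) = 27.81·0.4202 = 11.69 mg/L.
At the second outfall, C = (8.305·11.69 + 1.360·170.0) / (8.305 + 1.360) = 33.96 mg/L.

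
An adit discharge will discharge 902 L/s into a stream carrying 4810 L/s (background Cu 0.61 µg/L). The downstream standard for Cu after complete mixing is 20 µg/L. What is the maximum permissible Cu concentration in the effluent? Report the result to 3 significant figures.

At the limit, (Qr·Cr + Qe·Cₑ)/(Qr + Qe) = 20:
Cₑ = (5712·20 − 4810·0.6100) / 902.0 = 123.4 µg/L.

123 µg/L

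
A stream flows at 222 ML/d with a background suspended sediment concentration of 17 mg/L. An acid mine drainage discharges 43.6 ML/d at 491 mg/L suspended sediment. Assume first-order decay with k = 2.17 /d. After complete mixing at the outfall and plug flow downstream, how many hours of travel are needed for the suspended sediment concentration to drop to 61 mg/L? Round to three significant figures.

4.88 h

Flow-weighted average: C = (222.0·17.00 + 43.60·491.0) / 265.6 = 25180/265.6 = 94.81 mg/L.
94.81·exp(−k·t) = 61 → t = ln(94.81/61)/k = 17560 s = 4.877 h.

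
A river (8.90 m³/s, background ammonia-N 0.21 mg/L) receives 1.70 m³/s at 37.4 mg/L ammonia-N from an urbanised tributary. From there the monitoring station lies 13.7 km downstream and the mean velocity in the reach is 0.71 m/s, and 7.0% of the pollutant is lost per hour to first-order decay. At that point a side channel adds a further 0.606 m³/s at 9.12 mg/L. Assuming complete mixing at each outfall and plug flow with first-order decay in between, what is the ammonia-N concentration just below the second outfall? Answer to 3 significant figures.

4.45 mg/L

Conservation of mass: C = (8.900·0.2100 + 1.700·37.40) / 10.60 = 65.45/10.60 = 6.174 mg/L; combined flow 10.60 m³/s.
Travel time t = 13.7·1000 / 0.71 = 19300 s = 5.360 h.
7.0%/h lost → k = −ln(1 − 0.07) = 0.07257 h⁻¹.
Applying C = C₀e^(−kt): 6.174 × 0.6778 = 4.185 mg/L.
At the second outfall, C = (10.60·4.185 + 0.6060·9.120) / (10.60 + 0.6060) = 4.452 mg/L.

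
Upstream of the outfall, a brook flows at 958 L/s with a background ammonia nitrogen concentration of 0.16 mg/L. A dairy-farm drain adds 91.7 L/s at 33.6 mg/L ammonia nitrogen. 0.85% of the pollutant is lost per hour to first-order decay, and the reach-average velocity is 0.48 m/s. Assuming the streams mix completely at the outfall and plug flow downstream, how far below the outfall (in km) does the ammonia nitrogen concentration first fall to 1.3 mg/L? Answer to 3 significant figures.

Mixed concentration C = ΣQC/ΣQ = (958.0·0.1600 + 91.70·33.60) / 1050 = 3234/1050 = 3.081 mg/L.
0.85%/h lost → k = −ln(1 − 0.0085) = 0.008536 h⁻¹.
Set 3.081·exp(−k·t) = 1.3 → t = ln(3.081/1.3)/k = 363900 s = 101.1 h.
Distance = v·t = 0.48·363900 = 174700 m = 174.7 km.

175 km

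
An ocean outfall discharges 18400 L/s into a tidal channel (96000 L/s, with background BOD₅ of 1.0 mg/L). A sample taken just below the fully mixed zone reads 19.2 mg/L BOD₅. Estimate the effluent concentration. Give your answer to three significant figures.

Mass balance: 96000·1.000 + 18400·Cₑ = 114400·19.20
→ Cₑ = (114400·19.20 − 96000·1.000) / 18400 = 114.2 mg/L.

114 mg/L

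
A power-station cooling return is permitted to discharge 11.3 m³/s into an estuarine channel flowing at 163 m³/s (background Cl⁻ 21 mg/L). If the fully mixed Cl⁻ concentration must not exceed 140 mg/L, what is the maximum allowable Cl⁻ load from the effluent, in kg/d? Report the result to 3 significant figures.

Mass balance at the limit: 163.0·21.00 + 11.30·Cₑ = 174.3·140 → Cₑ = 1857 mg/L.
Load = 11.30 m³/s × 1857 g/m³ × 86 400 s/d = 1813000 kg/d.

1810000 kg/d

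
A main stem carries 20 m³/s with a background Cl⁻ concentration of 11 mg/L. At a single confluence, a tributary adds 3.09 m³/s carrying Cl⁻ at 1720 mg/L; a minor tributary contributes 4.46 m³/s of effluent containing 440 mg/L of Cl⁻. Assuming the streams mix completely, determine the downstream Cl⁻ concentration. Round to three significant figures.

272 mg/L

Conservation of mass: C = (20.00·11.00 + 3.090·1720 + 4.460·440.0) / 27.55 = 7497/27.55 = 272.1 mg/L.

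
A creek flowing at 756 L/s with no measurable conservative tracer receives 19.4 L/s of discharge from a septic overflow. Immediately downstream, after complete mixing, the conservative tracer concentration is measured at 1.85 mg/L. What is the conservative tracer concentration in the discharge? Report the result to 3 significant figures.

73.9 mg/L

Mass balance: 756.0·0 + 19.40·Cₑ = 775.4·1.850
→ Cₑ = (775.4·1.850 − 756.0·0) / 19.40 = 73.94 mg/L.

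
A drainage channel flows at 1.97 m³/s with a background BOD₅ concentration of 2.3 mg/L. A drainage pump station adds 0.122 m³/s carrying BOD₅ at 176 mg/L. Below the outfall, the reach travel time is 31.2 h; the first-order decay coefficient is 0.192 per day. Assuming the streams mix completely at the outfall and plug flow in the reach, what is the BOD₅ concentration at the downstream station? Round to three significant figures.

9.68 mg/L

After mixing, C = (1.970·2.300 + 0.1220·176.0) / 2.092 = 26.00/2.092 = 12.43 mg/L.
Decay over the reach: 12.43·exp(−kt) = 12.43·0.7791 = 9.684 mg/L.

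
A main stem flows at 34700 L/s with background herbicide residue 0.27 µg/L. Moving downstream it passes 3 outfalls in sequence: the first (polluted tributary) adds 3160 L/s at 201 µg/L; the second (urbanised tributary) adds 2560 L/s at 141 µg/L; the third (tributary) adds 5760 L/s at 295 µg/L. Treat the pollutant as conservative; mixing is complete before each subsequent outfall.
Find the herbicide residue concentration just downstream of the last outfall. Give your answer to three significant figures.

Below outfall 1: Q → 37860 L/s, C = (34700·0.2700 + 3160·201.0)/37860 = 17.02 µg/L.
Below outfall 2: Q → 40420 L/s, C = (37860·17.02 + 2560·141.0)/40420 = 24.88 µg/L.
Below outfall 3: Q → 46180 L/s, C = (40420·24.88 + 5760·295.0)/46180 = 58.57 µg/L.

58.6 µg/L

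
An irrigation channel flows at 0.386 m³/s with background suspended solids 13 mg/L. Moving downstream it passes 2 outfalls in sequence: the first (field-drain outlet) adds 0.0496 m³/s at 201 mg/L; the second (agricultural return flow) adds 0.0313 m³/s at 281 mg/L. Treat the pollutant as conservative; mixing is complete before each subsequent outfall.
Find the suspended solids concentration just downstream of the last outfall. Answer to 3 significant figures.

50.9 mg/L

After outfall 1: Q = 0.3860 + 0.04960 = 0.4356 m³/s; C = (0.3860·13.00 + 0.04960·201.0)/0.4356 = 34.41 mg/L.
After outfall 2: Q = 0.4356 + 0.03130 = 0.4669 m³/s; C = (0.4356·34.41 + 0.03130·281.0)/0.4669 = 50.94 mg/L.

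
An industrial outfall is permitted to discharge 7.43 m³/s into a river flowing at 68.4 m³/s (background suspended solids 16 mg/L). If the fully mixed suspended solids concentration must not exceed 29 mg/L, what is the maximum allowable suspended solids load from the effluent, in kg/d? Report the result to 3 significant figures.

Mass balance at the limit: 68.40·16.00 + 7.430·Cₑ = 75.83·29 → Cₑ = 148.7 mg/L.
Load = 7.430 m³/s × 148.7 g/m³ × 86 400 s/d = 95440 kg/d.

95400 kg/d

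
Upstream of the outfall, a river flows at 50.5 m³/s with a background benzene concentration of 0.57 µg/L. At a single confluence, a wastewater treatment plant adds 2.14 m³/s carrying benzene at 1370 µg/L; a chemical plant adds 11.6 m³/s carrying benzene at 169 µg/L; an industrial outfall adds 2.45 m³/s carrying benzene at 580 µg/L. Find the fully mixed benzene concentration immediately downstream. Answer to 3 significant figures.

95.1 µg/L

Flow-weighted average: C = (50.50·0.5700 + 2.140·1370 + 11.60·169.0 + 2.450·580.0) / 66.69 = 6342/66.69 = 95.10 µg/L.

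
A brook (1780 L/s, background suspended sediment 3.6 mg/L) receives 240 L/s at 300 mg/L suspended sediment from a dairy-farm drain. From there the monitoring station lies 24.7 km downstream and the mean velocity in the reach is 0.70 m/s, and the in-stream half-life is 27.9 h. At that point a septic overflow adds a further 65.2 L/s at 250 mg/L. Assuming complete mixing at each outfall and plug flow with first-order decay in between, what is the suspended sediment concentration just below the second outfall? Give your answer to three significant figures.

37.3 mg/L

Mass balance: C = (1780·3.600 + 240.0·300.0) / 2020 = 78410/2020 = 38.82 mg/L; combined flow 2020 L/s.
Travel time t = 24.7·1000 / 0.70 = 35290 s = 9.802 h.
Half-life 27.9 h → k = ln 2 / 27.9 = 0.02484 h⁻¹ = 0.5963 d⁻¹.
Decay over the reach: 38.82·exp(−kt) = 38.82·0.7839 = 30.43 mg/L.
Second outfall: C = (2020·30.43 + 65.20·250.0)/2085 = 37.29 mg/L.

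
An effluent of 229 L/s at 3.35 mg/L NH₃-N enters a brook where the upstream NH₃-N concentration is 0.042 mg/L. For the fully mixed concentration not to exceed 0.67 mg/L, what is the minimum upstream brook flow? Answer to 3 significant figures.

Set C_mix = 0.67: (Q·0.04200 + 229.0·3.350) / (Q + 229.0) = 0.67
→ Q = 229.0·(3.350 − 0.67)/(0.67 − 0.04200) = 977.3 L/s.

977 L/s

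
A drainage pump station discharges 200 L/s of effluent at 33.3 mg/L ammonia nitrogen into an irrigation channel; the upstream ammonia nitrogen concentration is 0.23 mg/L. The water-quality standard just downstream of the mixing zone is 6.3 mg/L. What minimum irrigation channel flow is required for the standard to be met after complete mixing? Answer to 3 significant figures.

890 L/s

Set C_mix = 6.3: (Q·0.2300 + 200.0·33.30) / (Q + 200.0) = 6.3
→ Q = 200.0·(33.30 − 6.3)/(6.3 − 0.2300) = 889.6 L/s.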